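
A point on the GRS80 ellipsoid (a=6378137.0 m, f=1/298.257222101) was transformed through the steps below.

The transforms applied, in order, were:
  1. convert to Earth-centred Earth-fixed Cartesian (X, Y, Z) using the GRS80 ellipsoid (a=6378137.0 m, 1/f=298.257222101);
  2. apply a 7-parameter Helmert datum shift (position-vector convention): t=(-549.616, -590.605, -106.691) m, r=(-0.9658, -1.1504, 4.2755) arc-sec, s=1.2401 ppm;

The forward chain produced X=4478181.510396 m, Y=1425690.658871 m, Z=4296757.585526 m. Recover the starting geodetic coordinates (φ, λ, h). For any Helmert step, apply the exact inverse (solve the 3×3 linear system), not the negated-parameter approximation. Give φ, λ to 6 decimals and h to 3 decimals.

start: X=4478181.5104, Y=1425690.6589, Z=4296757.5855 m
→ Helmert⁻¹: X=4478779.0990, Y=1426166.5388, Z=4296840.6463
→ geod (Bowring, a=6378137.000): φ=42.62372700°, λ=17.66290700°, h=4.0240 m

φ=42.623727°, λ=17.662907°, h=4.024 m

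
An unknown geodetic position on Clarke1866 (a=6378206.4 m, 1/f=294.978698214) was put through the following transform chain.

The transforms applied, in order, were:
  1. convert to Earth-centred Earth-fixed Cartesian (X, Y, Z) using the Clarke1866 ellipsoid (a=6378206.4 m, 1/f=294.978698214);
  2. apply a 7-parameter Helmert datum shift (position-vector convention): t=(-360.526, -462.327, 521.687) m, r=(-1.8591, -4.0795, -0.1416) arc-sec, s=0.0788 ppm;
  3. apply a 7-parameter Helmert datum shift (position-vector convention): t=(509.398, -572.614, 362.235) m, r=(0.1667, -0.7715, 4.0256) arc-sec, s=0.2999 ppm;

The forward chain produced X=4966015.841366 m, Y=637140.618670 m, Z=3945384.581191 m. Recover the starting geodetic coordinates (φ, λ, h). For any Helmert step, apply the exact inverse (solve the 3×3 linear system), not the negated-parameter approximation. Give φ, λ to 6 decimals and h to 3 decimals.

start: X=4966015.8414, Y=637140.6187, Z=3945384.5812 m
→ Helmert⁻¹: X=4965532.1540, Y=637619.3191, Z=3945002.0750
→ Helmert⁻¹: X=4965969.8627, Y=638049.4535, Z=3944387.6112
→ geod (Bowring, a=6378206.400): φ=38.42049400°, λ=7.32149900°, h=3965.3990 m

φ=38.420494°, λ=7.321499°, h=3965.399 m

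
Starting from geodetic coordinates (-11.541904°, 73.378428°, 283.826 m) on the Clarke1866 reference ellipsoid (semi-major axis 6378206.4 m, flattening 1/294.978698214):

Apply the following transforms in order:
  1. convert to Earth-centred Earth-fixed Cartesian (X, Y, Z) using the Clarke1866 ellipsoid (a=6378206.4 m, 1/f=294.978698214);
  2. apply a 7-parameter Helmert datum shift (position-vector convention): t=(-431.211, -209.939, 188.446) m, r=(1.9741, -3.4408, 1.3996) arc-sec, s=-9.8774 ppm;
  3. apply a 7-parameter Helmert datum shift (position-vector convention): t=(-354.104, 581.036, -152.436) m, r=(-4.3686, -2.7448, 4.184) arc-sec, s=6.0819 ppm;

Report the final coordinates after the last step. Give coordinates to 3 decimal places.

X=1786992.657 m, Y=5989565.892 m, Z=-1267746.250 m

start: φ=-11.541904°, λ=73.378428°, h=283.826 m
→ ECEF (a=6378206.400, f=1/294.978698214): X=1787908.8689, Y=5989183.8504, Z=-1267771.1608
→ Helmert 7p (PV): X=1787440.5072, Y=5988939.0188, Z=-1267483.0477
→ Helmert 7p (PV): X=1786992.6569, Y=5989565.8918, Z=-1267746.2505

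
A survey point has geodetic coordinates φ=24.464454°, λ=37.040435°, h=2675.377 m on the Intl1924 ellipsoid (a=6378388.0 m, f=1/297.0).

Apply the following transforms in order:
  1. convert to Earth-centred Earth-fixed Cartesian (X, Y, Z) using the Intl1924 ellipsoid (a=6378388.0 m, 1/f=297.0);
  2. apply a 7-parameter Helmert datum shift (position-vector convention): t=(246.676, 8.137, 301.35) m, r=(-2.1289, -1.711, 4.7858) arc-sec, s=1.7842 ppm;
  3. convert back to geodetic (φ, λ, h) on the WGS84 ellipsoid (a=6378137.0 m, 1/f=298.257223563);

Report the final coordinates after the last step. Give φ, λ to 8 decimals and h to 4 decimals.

φ=24.46557779°, λ=37.04070615°, h=3230.6175 m

start: φ=24.464454°, λ=37.040435°, h=2675.377 m
→ ECEF (a=6378388.000, f=1/297.0): X=4638809.5533, Y=3500729.1377, Z=2626337.0896
→ Helmert 7p (PV): X=4638961.4952, Y=3500878.2585, Z=2626645.4735
→ geod (Bowring, a=6378137.000): φ=24.46557779°, λ=37.04070615°, h=3230.6175 m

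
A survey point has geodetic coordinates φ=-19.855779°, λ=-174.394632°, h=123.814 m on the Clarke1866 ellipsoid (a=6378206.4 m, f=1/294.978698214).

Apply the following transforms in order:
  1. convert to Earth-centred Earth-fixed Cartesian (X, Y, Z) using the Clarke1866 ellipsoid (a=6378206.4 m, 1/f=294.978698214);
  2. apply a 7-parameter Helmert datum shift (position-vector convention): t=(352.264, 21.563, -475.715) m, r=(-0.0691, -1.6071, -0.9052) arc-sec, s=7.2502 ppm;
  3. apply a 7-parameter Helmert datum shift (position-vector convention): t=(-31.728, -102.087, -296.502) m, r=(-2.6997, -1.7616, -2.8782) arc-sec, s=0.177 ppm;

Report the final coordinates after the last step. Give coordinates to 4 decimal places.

start: φ=-19.855779°, λ=-174.394632°, h=123.814 m
→ ECEF (a=6378206.400, f=1/294.978698214): X=-5972788.0062, Y=-586201.9556, Z=-2152600.7606
→ Helmert 7p (PV): X=-5972464.8468, Y=-586159.1518, Z=-2153138.4230
→ Helmert 7p (PV): X=-5972487.4223, Y=-586206.1847, Z=-2153478.6418

X=-5972487.4223 m, Y=-586206.1847 m, Z=-2153478.6418 m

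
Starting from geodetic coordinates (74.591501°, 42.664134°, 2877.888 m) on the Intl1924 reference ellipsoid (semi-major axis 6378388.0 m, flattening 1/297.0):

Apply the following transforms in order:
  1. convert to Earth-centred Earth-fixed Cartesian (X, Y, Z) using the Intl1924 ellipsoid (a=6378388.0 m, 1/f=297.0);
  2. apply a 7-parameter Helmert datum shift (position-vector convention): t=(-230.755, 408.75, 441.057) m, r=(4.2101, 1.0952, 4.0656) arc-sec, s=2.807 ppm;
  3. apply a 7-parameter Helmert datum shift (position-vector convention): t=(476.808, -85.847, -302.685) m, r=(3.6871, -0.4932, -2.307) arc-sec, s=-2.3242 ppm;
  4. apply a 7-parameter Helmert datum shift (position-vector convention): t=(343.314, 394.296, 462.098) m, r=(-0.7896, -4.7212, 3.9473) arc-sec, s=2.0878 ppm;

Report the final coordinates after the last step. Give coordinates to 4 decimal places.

X=1251114.6350 m, Y=1153185.7526 m, Z=6130410.9214 m

start: φ=74.591501°, λ=42.664134°, h=2877.888 m
→ ECEF (a=6378388.000, f=1/297.0): X=1250676.3550, Y=1152642.2161, Z=6129729.9895
→ Helmert 7p (PV): X=1250458.9383, Y=1152953.7380, Z=6130205.1387
→ Helmert 7p (PV): X=1250931.0774, Y=1152741.6448, Z=6129911.8055
→ Helmert 7p (PV): X=1251114.6350, Y=1153185.7526, Z=6130410.9214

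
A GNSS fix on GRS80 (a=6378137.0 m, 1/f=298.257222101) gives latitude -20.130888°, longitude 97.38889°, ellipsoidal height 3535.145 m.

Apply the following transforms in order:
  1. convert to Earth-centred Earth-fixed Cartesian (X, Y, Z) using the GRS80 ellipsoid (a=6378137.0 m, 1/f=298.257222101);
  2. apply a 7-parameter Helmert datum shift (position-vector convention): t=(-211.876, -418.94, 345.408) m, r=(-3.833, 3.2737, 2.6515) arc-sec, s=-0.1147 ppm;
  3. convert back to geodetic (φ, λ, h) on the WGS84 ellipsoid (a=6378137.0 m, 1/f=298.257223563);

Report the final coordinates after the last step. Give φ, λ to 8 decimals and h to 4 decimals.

φ=-20.13011008°, λ=97.39252840°, h=3051.2769 m

start: φ=-20.130888°, λ=97.388890°, h=3535.145 m
→ ECEF (a=6378137.000, f=1/298.257222101): X=-770871.8814, Y=5944409.1550, Z=-2182523.9095
→ Helmert 7p (PV): X=-771194.7230, Y=5943939.0661, Z=-2182276.4808
→ geod (Bowring, a=6378137.000): φ=-20.13011008°, λ=97.39252840°, h=3051.2769 m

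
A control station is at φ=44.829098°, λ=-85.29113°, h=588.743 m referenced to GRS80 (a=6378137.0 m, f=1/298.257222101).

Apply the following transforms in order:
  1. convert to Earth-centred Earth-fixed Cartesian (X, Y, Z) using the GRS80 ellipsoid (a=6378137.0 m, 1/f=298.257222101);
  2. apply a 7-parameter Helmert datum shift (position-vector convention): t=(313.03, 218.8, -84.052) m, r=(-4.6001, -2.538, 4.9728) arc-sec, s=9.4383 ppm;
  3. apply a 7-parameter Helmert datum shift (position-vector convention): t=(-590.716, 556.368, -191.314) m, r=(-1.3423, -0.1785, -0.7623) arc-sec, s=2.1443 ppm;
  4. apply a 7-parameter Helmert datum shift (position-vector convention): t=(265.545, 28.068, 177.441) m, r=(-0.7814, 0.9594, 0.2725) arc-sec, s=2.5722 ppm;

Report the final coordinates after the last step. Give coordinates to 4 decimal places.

start: φ=44.829098°, λ=-85.291130°, h=588.743 m
→ ECEF (a=6378137.000, f=1/298.257222101): X=371996.7815, Y=-4516123.0582, Z=4474313.8355
→ Helmert 7p (PV): X=372367.1469, Y=-4515838.1275, Z=4474377.3099
→ Helmert 7p (PV): X=371756.6678, Y=-4515263.7013, Z=4474225.3001
→ Helmert 7p (PV): X=372049.9453, Y=-4515229.8064, Z=4474429.6259

X=372049.9453 m, Y=-4515229.8064 m, Z=4474429.6259 m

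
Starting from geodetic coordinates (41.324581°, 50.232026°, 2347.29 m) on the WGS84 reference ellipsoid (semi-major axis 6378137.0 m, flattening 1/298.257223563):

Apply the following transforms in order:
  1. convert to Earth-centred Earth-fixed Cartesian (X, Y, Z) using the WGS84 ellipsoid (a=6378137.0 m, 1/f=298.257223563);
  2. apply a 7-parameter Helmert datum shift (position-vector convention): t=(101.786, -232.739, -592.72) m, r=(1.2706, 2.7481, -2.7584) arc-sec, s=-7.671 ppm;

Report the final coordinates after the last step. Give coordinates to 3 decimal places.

start: φ=41.324581°, λ=50.232026°, h=2347.290 m
→ ECEF (a=6378137.000, f=1/298.257223563): X=3069587.0576, Y=3688423.0926, Z=4191111.0624
→ Helmert 7p (PV): X=3069770.4605, Y=3688095.1929, Z=4190468.0167

X=3069770.460 m, Y=3688095.193 m, Z=4190468.017 m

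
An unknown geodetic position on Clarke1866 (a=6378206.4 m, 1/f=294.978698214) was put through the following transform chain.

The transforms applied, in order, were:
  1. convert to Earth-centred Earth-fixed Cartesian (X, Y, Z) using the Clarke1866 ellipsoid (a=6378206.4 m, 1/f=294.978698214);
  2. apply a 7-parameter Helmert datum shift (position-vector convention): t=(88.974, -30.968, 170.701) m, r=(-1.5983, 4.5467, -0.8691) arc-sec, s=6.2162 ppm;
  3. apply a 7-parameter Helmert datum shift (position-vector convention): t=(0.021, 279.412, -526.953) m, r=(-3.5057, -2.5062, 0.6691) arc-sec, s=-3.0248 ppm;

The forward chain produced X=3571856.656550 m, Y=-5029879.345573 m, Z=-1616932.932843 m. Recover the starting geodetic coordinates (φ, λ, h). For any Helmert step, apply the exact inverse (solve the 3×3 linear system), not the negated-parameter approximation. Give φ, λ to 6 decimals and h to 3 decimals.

φ=-14.780035°, λ=-54.622002°, h=710.394 m

start: X=3571856.6566, Y=-5029879.3456, Z=-1616932.9328 m
→ Helmert⁻¹: X=3571831.4809, Y=-5030158.0846, Z=-1616539.7615
→ Helmert⁻¹: X=3571777.1347, Y=-5030068.2716, Z=-1616660.6569
→ geod (Bowring, a=6378206.400): φ=-14.78003500°, λ=-54.62200200°, h=710.3940 m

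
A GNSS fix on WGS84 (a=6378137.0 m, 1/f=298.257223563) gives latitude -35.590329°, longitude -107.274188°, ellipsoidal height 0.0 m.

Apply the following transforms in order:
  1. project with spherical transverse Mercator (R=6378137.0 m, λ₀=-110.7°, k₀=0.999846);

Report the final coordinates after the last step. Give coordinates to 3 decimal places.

start: φ=-35.590329°, λ=-107.274188°, h=0.000 m
→ tm (R=6378137.0, λ₀=-110.7°): E=310133.0695, N=-3966686.8980

E=310133.070 m, N=-3966686.898 m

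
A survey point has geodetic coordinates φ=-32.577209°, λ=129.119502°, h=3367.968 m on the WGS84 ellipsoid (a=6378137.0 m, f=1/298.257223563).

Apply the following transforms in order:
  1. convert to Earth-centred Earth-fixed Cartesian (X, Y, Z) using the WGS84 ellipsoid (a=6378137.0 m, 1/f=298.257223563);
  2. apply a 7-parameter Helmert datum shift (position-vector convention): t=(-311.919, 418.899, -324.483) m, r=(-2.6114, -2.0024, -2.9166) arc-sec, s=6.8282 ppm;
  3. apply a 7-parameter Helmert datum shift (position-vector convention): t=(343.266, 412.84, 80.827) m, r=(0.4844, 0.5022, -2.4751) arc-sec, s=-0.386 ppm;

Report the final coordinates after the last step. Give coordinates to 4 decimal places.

start: φ=-32.577209°, λ=129.119502°, h=3367.968 m
→ ECEF (a=6378137.000, f=1/298.257223563): X=-3396163.1197, Y=4176072.7502, Z=-3416354.7794
→ Helmert 7p (PV): X=-3396406.0121, Y=4176524.9338, Z=-3416788.4310
→ Helmert 7p (PV): X=-3396019.6373, Y=4176984.9413, Z=-3416688.2075

X=-3396019.6373 m, Y=4176984.9413 m, Z=-3416688.2075 m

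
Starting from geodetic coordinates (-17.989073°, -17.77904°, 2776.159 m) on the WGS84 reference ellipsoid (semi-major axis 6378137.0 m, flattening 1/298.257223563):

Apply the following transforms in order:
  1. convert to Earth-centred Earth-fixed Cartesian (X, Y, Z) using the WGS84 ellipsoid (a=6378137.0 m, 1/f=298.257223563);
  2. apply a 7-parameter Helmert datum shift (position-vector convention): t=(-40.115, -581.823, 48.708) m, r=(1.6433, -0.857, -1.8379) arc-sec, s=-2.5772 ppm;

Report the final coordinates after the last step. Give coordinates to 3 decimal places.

start: φ=-17.989073°, λ=-17.779040°, h=2776.159 m
→ ECEF (a=6378137.000, f=1/298.257223563): X=5780982.3761, Y=-1853737.8563, Z=-1958091.6036
→ Helmert 7p (PV): X=5780918.9805, Y=-1854350.8126, Z=-1958028.5987

X=5780918.980 m, Y=-1854350.813 m, Z=-1958028.599 m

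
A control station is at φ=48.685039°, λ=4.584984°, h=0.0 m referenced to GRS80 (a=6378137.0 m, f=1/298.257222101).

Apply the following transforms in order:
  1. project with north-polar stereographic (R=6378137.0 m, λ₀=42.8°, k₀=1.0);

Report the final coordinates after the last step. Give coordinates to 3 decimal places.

start: φ=48.685039°, λ=4.584984°, h=0.000 m
→ stereo (R=6378137.0, λ₀=42.8°): E=-2975150.8530, N=-3778704.1510

E=-2975150.853 m, N=-3778704.151 m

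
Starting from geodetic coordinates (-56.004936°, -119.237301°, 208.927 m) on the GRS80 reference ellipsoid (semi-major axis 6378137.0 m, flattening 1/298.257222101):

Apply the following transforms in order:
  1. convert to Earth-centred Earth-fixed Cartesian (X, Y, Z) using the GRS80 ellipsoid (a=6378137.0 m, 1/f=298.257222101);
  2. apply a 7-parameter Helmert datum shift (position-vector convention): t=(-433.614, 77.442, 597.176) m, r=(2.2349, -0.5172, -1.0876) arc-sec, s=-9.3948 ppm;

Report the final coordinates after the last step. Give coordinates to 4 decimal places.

X=-1746307.5923 m, Y=-3118954.2041 m, Z=-5264314.2926 m

start: φ=-56.004936°, λ=-119.237301°, h=208.927 m
→ ECEF (a=6378137.000, f=1/298.257222101): X=-1745887.1355, Y=-3119127.2008, Z=-5264922.7580
→ Helmert 7p (PV): X=-1746307.5923, Y=-3118954.2041, Z=-5264314.2926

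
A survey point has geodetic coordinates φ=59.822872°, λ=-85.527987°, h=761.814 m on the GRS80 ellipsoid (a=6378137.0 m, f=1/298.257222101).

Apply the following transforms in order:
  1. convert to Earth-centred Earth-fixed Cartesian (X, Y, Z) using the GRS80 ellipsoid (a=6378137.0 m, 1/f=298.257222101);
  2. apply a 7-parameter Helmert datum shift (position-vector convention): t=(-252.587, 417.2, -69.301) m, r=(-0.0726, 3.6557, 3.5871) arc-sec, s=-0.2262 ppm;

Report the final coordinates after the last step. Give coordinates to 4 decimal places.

start: φ=59.822872°, λ=-85.527987°, h=761.814 m
→ ECEF (a=6378137.000, f=1/298.257222101): X=250646.2650, Y=-3204775.7624, Z=5491242.3181
→ Helmert 7p (PV): X=250546.6779, Y=-3204351.5458, Z=5491168.4607

X=250546.6779 m, Y=-3204351.5458 m, Z=5491168.4607 m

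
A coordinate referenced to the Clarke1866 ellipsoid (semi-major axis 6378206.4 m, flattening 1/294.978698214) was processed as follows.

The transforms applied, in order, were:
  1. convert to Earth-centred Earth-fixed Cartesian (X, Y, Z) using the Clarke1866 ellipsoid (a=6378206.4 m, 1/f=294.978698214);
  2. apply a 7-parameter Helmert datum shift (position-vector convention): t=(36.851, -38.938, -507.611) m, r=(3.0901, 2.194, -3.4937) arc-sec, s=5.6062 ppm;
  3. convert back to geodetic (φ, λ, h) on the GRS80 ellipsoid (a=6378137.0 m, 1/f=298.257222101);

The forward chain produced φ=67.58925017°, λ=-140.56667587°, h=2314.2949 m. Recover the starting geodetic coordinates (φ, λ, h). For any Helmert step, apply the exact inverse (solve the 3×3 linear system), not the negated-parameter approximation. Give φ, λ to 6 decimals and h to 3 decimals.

φ=67.592535°, λ=-140.569491°, h=2883.184 m

start: φ=67.589250°, λ=-140.566676°, h=2314.295 m
→ ECEF (a=6378137.000, f=1/298.257222101): X=-1884177.8701, Y=-1549517.2924, Z=5875918.8876
→ Helmert⁻¹: X=-1884240.4201, Y=-1549413.5473, Z=5876396.7242
→ geod (Bowring, a=6378206.400): φ=67.59253500°, λ=-140.56949100°, h=2883.1840 m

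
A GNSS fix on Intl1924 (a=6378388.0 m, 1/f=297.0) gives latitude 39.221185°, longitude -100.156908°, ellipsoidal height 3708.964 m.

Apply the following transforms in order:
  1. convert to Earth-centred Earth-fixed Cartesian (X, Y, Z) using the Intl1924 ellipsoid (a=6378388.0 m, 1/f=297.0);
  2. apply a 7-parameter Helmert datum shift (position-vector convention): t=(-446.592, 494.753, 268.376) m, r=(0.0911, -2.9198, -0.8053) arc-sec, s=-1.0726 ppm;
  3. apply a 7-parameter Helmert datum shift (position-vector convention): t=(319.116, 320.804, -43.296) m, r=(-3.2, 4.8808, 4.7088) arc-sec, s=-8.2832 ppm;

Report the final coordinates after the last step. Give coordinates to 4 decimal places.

X=-873058.7078 m, Y=-4872439.8636 m, Z=4014051.1738 m

start: φ=39.221185°, λ=-100.156908°, h=3708.964 m
→ ECEF (a=6378388.000, f=1/297.0): X=-873069.7836, Y=-4873344.9767, Z=4013781.8909
→ Helmert 7p (PV): X=-873591.2830, Y=-4872843.3607, Z=4014031.4505
→ Helmert 7p (PV): X=-873058.7078, Y=-4872439.8636, Z=4014051.1738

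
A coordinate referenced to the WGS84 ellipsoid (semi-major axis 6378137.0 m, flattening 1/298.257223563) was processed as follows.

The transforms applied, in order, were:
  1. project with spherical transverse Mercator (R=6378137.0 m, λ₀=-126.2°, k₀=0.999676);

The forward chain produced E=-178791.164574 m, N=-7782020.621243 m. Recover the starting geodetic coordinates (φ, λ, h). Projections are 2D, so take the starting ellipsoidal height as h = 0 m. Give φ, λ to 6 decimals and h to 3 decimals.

start: E=-178791.1646, N=-7782020.6212 m
→ tm⁻¹: φ=-69.86819500°, λ=-130.87193000°

φ=-69.868195°, λ=-130.871930°, h=0.000 m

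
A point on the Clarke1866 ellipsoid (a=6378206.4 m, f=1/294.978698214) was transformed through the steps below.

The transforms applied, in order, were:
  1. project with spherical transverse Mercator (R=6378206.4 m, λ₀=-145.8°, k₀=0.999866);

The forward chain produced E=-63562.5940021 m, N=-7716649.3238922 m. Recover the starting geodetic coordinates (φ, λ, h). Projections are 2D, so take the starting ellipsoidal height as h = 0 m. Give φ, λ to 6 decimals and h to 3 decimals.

φ=-69.320835°, λ=-147.417286°, h=0.000 m

start: E=-63562.5940, N=-7716649.3239 m
→ tm⁻¹: φ=-69.32083500°, λ=-147.41728600°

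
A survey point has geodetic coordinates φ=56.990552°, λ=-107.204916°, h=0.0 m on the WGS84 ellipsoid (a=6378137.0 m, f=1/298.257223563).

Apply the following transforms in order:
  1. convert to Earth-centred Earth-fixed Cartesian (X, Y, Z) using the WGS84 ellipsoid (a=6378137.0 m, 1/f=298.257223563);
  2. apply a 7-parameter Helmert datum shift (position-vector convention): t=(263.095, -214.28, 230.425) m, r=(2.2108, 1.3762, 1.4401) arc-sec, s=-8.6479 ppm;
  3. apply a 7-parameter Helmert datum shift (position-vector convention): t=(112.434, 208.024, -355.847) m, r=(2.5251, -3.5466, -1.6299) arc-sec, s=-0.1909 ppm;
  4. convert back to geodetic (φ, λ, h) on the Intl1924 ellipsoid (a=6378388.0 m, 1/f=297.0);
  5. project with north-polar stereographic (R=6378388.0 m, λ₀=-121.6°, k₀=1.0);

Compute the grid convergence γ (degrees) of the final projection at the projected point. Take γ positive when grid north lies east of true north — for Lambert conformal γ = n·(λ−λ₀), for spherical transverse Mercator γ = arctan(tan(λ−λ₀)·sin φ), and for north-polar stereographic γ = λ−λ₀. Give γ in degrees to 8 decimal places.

14.40067735

start: φ=56.990552°, λ=-107.204916°, h=0.000 m
→ ECEF (a=6378137.000, f=1/298.257223563): X=-1030198.7717, Y=-3327023.9461, Z=5325326.9975
→ Helmert 7p (PV): X=-1029868.0090, Y=-3327273.7247, Z=5325482.5834
→ Helmert 7p (PV): X=-1029873.2389, Y=-3327122.1222, Z=5325067.2792
→ geod (Bowring, a=6378388.000): φ=56.99005086°, λ=-107.19932265°, h=-405.9632 m
→ into stereo (λ₀=-121.6°): φ=56.99005086°, λ−λ₀=14.40067735°
convergence γ = 14.40067735°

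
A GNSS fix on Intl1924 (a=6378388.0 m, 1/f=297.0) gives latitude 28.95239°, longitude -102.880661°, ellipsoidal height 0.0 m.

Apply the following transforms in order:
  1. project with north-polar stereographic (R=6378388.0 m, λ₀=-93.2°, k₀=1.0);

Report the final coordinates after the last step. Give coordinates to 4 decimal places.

start: φ=28.952390°, λ=-102.880661°, h=0.000 m
→ stereo (R=6378388.0, λ₀=-93.2°): E=-1264783.0021, N=-7414352.8056

E=-1264783.0021 m, N=-7414352.8056 m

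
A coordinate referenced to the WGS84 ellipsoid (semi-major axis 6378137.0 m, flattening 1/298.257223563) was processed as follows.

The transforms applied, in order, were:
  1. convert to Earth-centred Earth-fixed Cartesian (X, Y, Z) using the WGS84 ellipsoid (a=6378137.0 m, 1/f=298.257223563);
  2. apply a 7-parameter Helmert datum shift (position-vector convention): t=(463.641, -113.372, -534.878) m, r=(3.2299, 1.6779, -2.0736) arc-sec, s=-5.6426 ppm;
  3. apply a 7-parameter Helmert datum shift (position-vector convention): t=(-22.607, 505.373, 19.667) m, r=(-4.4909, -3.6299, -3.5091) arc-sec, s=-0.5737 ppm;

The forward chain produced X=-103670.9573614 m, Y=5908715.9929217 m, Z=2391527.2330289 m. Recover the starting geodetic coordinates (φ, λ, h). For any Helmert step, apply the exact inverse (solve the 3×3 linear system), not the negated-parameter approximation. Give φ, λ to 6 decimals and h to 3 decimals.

φ=22.172487°, λ=91.010852°, h=-44.133 m

start: X=-103670.9574, Y=5908715.9929, Z=2391527.2330 m
→ Helmert⁻¹: X=-103706.8343, Y=5908160.1732, Z=2391639.3985
→ Helmert⁻¹: X=-104249.9192, Y=5908343.2932, Z=2392094.4079
→ geod (Bowring, a=6378137.000): φ=22.17248700°, λ=91.01085200°, h=-44.1330 m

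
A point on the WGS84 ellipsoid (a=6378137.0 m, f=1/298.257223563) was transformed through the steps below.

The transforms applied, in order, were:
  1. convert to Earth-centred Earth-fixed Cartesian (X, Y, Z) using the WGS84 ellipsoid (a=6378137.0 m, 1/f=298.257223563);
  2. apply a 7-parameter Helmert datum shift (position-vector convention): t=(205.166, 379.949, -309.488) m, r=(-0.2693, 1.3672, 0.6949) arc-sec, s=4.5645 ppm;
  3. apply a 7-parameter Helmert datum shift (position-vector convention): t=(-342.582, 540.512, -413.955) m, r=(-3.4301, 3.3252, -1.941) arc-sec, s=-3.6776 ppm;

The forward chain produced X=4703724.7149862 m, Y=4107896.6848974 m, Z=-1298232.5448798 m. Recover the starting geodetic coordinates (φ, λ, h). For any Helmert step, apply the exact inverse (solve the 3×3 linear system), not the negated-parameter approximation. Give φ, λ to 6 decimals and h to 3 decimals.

start: X=4703724.7150, Y=4107896.6849, Z=-1298232.5449 m
→ Helmert⁻¹: X=4704066.8647, Y=4107437.1244, Z=-1297679.2234
→ Helmert⁻¹: X=4703862.6636, Y=4107024.2755, Z=-1297327.2724
→ geod (Bowring, a=6378137.000): φ=-11.81338500°, λ=41.12477600°, h=606.7860 m

φ=-11.813385°, λ=41.124776°, h=606.786 m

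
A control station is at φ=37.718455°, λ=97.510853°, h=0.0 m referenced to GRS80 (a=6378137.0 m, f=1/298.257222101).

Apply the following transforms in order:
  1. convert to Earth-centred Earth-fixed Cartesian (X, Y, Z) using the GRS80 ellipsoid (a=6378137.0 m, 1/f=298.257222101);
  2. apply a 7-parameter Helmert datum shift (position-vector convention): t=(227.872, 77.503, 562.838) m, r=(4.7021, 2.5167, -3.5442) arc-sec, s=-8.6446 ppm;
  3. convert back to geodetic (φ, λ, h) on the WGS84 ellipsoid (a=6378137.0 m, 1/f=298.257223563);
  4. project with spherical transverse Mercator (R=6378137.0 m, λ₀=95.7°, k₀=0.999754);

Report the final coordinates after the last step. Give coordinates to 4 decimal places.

E=159056.3406 m, N=4199873.2886 m

start: φ=37.718455°, λ=97.510853°, h=0.000 m
→ ECEF (a=6378137.000, f=1/298.257222101): X=-660315.8388, Y=5008265.8172, Z=3880771.6562
→ Helmert 7p (PV): X=-659948.8535, Y=5008222.9048, Z=3881423.1727
→ geod (Bowring, a=6378137.000): φ=37.72359689°, λ=97.50678988°, h=327.0223 m
→ tm (R=6378137.0, λ₀=95.7°): E=159056.3406, N=4199873.2886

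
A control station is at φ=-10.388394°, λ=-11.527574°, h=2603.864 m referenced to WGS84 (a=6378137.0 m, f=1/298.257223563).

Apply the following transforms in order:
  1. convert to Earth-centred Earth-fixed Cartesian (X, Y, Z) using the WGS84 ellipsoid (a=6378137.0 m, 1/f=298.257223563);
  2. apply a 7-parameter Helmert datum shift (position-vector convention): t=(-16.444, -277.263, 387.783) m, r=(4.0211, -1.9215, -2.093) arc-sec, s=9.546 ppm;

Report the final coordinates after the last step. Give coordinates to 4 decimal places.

start: φ=-10.388394°, λ=-11.527574°, h=2603.864 m
→ ECEF (a=6378137.000, f=1/298.257223563): X=6150218.5765, Y=-1254358.7657, Z=-1142999.7091
→ Helmert 7p (PV): X=6150258.7621, Y=-1254688.1278, Z=-1142589.9968

X=6150258.7621 m, Y=-1254688.1278 m, Z=-1142589.9968 m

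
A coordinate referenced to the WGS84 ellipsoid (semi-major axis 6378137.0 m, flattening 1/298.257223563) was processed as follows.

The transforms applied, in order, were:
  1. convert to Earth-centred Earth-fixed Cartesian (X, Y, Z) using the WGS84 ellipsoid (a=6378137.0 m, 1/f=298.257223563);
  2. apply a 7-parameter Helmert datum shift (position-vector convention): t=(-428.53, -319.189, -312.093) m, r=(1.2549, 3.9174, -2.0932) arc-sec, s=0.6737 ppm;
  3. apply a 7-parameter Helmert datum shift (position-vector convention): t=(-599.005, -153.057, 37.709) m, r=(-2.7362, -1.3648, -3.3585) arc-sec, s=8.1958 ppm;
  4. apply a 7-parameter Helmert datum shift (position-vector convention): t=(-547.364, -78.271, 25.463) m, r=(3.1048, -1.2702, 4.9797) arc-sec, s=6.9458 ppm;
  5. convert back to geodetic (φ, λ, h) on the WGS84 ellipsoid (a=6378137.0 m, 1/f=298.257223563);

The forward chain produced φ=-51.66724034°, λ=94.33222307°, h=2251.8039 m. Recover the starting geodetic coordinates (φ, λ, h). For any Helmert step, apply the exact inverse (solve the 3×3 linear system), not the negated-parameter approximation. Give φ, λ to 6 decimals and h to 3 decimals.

φ=-51.663299°, λ=94.308662°, h=2222.923 m

start: φ=-51.667240°, λ=94.332223°, h=2251.804 m
→ ECEF (a=6378137.000, f=1/298.257223563): X=-299549.4577, Y=3954136.1383, Z=-4981690.7222
→ Helmert⁻¹: X=-298935.2335, Y=3954119.1737, Z=-4981739.2620
→ Helmert⁻¹: X=-298431.1317, Y=3954301.0477, Z=-4981681.7113
→ Helmert⁻¹: X=-297947.9254, Y=3954584.2424, Z=-4981395.9804
→ geod (Bowring, a=6378137.000): φ=-51.66329900°, λ=94.30866200°, h=2222.9230 m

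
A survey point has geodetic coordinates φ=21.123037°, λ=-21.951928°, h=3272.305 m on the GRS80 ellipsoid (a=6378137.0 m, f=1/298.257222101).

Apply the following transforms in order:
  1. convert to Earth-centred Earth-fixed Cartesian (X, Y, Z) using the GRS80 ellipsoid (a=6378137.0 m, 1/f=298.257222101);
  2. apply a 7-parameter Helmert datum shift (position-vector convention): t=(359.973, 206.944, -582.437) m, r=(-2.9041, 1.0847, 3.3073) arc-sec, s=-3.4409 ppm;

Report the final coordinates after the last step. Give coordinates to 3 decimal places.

start: φ=21.123037°, λ=-21.951928°, h=3272.305 m
→ ECEF (a=6378137.000, f=1/298.257222101): X=5523455.6036, Y=-2226232.0026, Z=2285286.6106
→ Helmert 7p (PV): X=5523844.2845, Y=-2225896.6587, Z=2284698.6077

X=5523844.285 m, Y=-2225896.659 m, Z=2284698.608 m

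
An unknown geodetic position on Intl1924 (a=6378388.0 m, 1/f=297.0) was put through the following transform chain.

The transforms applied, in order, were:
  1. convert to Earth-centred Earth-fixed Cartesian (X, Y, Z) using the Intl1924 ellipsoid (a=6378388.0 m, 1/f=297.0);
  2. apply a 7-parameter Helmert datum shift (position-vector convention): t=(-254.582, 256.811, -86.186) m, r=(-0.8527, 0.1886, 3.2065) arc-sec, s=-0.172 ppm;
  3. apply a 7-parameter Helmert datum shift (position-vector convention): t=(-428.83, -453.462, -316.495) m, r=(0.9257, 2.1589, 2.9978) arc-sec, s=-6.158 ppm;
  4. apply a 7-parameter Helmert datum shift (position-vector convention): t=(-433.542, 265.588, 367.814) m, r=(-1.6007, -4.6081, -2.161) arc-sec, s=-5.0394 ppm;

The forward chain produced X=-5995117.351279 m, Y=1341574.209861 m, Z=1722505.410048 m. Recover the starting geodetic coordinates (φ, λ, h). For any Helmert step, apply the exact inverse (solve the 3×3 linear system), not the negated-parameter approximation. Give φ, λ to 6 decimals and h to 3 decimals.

φ=15.767042°, λ=167.383593°, h=2507.236 m

start: X=-5995117.3513, Y=1341574.2099, Z=1722505.4100 m
→ Helmert⁻¹: X=-5994689.5938, Y=1341239.2103, Z=1722290.6088
→ Helmert⁻¹: X=-5994296.2047, Y=1341795.7847, Z=1722548.9496
→ Helmert⁻¹: X=-5994023.3724, Y=1341625.2635, Z=1722635.4975
→ geod (Bowring, a=6378388.000): φ=15.76704200°, λ=167.38359300°, h=2507.2360 m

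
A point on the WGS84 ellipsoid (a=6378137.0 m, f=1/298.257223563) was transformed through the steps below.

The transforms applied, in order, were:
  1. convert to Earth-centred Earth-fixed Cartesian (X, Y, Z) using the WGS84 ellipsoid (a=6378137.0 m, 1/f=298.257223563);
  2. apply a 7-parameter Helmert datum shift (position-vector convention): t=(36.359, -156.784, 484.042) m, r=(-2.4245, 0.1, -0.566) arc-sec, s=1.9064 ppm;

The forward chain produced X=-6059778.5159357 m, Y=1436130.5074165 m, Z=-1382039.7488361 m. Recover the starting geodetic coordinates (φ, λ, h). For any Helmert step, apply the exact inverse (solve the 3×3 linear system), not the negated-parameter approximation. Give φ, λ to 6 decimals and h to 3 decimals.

φ=-12.597958°, λ=166.665918°, h=2174.225 m

start: X=-6059778.5159, Y=1436130.5074, Z=-1382039.7488 m
→ Helmert⁻¹: X=-6059806.5935, Y=1436284.1753, Z=-1382507.2105
→ geod (Bowring, a=6378137.000): φ=-12.59795800°, λ=166.66591800°, h=2174.2250 m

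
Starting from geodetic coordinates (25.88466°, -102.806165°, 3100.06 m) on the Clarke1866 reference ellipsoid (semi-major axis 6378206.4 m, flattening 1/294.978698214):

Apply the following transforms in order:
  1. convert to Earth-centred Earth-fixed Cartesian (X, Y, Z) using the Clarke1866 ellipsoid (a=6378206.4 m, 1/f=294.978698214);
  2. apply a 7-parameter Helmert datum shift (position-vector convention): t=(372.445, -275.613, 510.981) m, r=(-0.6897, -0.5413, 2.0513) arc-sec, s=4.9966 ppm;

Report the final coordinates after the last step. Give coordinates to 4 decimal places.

start: φ=25.884660°, λ=-102.806165°, h=3100.060 m
→ ECEF (a=6378206.400, f=1/294.978698214): X=-1273355.6311, Y=-5601905.6615, Z=2768767.4938
→ Helmert 7p (PV): X=-1272941.1036, Y=-5602212.6704, Z=2769307.6991

X=-1272941.1036 m, Y=-5602212.6704 m, Z=2769307.6991 m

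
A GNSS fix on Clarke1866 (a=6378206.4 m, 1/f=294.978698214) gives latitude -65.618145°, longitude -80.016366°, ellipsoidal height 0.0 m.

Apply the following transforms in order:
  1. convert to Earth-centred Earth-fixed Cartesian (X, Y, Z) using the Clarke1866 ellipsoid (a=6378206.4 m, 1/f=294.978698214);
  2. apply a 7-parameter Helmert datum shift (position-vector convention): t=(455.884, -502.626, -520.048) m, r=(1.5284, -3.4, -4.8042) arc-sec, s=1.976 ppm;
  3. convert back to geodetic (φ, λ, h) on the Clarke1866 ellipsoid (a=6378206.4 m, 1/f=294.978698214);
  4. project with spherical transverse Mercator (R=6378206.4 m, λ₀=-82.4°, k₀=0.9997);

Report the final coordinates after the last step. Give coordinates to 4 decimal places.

E=109896.9085 m, N=-7304277.2420 m

start: φ=-65.618145°, λ=-80.016366°, h=0.000 m
→ ECEF (a=6378206.400, f=1/294.978698214): X=457766.4460, Y=-2600465.8999, Z=-5786309.3153
→ Helmert 7p (PV): X=458258.0457, Y=-2600941.4504, Z=-5786852.5205
→ geod (Bowring, a=6378206.400): φ=-65.61563428°, λ=-80.00765100°, h=723.3032 m
→ tm (R=6378206.4, λ₀=-82.4°): E=109896.9085, N=-7304277.2420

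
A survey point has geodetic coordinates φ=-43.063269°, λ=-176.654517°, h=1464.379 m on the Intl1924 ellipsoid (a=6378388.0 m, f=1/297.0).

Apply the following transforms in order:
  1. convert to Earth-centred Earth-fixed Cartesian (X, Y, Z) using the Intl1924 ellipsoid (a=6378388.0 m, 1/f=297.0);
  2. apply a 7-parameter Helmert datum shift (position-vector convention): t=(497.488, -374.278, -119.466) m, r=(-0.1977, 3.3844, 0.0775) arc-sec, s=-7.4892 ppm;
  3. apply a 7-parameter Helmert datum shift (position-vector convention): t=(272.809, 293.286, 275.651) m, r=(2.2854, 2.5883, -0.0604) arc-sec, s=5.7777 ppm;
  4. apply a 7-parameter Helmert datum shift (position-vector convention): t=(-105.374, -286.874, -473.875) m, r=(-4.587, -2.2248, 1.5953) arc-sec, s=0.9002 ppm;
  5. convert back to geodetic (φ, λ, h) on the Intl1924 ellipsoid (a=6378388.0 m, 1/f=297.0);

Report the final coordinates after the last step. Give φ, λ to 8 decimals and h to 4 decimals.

start: φ=-43.063269°, λ=-176.654517°, h=1464.379 m
→ ECEF (a=6378388.000, f=1/297.0): X=-4660485.3567, Y=-272433.9897, Z=-4333715.2755
→ Helmert 7p (PV): X=-4660023.9703, Y=-272812.1322, Z=-4333725.5555
→ Helmert 7p (PV): X=-4659832.5471, Y=-272471.0402, Z=-4333419.4899
→ Helmert 7p (PV): X=-4659893.2677, Y=-272890.5682, Z=-4333941.4681
→ geod (Bowring, a=6378388.000): φ=-43.06822442°, λ=-176.64849818°, h=1206.4904 m

φ=-43.06822442°, λ=-176.64849818°, h=1206.4904 m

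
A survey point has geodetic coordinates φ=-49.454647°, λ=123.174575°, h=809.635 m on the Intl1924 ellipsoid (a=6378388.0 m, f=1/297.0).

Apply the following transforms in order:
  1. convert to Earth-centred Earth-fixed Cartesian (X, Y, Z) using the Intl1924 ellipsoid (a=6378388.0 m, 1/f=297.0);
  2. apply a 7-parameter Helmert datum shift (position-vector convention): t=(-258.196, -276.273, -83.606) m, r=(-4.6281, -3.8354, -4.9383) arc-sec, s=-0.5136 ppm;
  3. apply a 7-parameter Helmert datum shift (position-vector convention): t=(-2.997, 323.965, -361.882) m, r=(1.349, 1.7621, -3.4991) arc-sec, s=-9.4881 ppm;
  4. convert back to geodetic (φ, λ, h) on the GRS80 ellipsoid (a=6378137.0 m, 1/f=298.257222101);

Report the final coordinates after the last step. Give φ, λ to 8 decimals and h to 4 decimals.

start: φ=-49.454647°, λ=123.174575°, h=809.635 m
→ ECEF (a=6378388.000, f=1/297.0): X=-2273509.4147, Y=3477653.6934, Z=-4824286.6477
→ Helmert 7p (PV): X=-2273593.4773, Y=3477321.8200, Z=-4824488.0812
→ Helmert 7p (PV): X=-2273557.1278, Y=3477682.9134, Z=-4824762.0231
→ geod (Bowring, a=6378137.000): φ=-49.45626761°, λ=123.17490523°, h=1402.0572 m

φ=-49.45626761°, λ=123.17490523°, h=1402.0572 m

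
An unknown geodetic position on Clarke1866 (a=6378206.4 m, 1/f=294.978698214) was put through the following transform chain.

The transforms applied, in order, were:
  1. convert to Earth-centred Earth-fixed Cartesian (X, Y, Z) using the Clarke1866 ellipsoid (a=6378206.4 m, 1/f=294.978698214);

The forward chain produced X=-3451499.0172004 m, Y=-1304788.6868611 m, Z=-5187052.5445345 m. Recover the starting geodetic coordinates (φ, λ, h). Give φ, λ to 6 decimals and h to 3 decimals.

start: X=-3451499.0172, Y=-1304788.6869, Z=-5187052.5445 m
→ geod (Bowring, a=6378206.400): φ=-54.75678400°, λ=-159.29163500°, h=1772.9990 m

φ=-54.756784°, λ=-159.291635°, h=1772.999 m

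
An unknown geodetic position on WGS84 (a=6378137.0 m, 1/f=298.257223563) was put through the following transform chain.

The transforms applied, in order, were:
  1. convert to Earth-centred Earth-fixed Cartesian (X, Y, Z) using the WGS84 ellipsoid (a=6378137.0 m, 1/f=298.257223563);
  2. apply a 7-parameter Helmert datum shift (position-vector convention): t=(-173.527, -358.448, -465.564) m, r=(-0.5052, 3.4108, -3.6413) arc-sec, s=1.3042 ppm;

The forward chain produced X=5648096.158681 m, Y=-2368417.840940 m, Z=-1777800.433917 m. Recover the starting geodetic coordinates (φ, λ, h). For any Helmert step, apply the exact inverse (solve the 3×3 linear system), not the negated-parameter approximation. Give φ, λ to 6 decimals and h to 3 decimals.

φ=-16.284998°, λ=-22.744905°, h=793.441 m

start: X=5648096.1587, Y=-2368417.8409, Z=-1777800.4339 m
→ Helmert⁻¹: X=5648333.5105, Y=-2367952.2386, Z=-1777244.9507
→ geod (Bowring, a=6378137.000): φ=-16.28499800°, λ=-22.74490500°, h=793.4410 m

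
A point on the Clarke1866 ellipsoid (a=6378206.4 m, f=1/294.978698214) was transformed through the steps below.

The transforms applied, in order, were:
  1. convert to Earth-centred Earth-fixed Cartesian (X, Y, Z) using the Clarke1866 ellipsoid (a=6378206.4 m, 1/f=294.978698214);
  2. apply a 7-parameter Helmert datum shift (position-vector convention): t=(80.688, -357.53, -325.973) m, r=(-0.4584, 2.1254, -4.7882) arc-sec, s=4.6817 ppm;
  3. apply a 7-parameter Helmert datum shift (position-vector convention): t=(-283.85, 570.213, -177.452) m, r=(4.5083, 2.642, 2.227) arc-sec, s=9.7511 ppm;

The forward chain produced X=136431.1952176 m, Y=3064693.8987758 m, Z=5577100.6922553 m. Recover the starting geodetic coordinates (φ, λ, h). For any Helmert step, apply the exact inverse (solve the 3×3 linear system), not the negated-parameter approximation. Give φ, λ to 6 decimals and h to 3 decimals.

start: X=136431.1952, Y=3064693.8988, Z=5577100.6923 m
→ Helmert⁻¹: X=136675.3592, Y=3064214.2310, Z=5577158.5367
→ Helmert⁻¹: X=136465.4203, Y=3064548.1862, Z=5577466.6145
→ geod (Bowring, a=6378206.400): φ=61.35329600°, λ=87.45028300°, h=3805.8500 m

φ=61.353296°, λ=87.450283°, h=3805.850 m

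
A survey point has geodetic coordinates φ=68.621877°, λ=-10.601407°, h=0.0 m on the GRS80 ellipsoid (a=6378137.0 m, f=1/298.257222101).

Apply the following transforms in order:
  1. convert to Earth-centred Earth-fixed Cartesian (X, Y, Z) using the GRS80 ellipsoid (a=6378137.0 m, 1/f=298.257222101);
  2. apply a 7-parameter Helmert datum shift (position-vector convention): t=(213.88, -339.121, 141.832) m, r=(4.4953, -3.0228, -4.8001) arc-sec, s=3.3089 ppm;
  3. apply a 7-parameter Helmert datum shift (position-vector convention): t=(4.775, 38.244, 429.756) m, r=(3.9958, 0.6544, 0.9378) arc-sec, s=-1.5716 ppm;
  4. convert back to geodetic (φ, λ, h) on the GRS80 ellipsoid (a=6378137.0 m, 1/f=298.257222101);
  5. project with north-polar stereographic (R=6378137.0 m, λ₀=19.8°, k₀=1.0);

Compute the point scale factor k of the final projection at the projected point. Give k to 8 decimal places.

1.03562877

start: φ=68.621877°, λ=-10.601407°, h=0.000 m
→ ECEF (a=6378137.000, f=1/298.257222101): X=2291943.1555, Y=-428983.7572, Z=5916727.7307
→ Helmert 7p (PV): X=2292067.9265, Y=-429506.5834, Z=5916913.3798
→ Helmert 7p (PV): X=2292089.8242, Y=-429571.8667, Z=5917318.2444
→ geod (Bowring, a=6378137.000): φ=68.62169947°, λ=-10.61494690°, h=641.8989 m
→ into stereo (λ₀=19.8°): φ=68.62169947°, λ−λ₀=-30.41494690°
scale k = 1.03562877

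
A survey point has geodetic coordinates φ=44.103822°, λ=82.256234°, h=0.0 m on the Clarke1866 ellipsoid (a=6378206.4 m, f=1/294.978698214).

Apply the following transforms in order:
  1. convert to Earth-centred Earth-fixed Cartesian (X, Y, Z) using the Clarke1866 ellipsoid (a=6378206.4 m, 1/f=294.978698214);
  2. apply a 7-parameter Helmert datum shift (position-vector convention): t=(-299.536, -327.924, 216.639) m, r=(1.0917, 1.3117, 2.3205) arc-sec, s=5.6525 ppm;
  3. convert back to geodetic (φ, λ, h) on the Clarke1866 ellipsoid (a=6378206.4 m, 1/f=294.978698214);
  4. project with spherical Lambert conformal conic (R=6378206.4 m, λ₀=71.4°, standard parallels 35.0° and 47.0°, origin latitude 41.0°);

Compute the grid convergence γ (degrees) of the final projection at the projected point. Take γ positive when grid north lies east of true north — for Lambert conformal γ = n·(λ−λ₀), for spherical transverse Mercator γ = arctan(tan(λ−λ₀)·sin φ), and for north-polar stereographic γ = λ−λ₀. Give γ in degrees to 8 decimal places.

7.13767527

start: φ=44.103822°, λ=82.256234°, h=0.000 m
→ ECEF (a=6378206.400, f=1/294.978698214): X=618145.9142, Y=4545751.7562, Z=4416180.1519
→ Helmert 7p (PV): X=617826.8158, Y=4545433.1076, Z=4416441.8819
→ geod (Bowring, a=6378206.400): φ=44.10776042°, λ=82.25964700°, h=-75.4286 m
→ into lcc (λ₀=71.4°): φ=44.10776042°, λ−λ₀=10.85964700°
convergence γ = 7.13767527°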